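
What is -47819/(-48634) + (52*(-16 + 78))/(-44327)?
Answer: 1962876797/2155799318 ≈ 0.91051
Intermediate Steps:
-47819/(-48634) + (52*(-16 + 78))/(-44327) = -47819*(-1/48634) + (52*62)*(-1/44327) = 47819/48634 + 3224*(-1/44327) = 47819/48634 - 3224/44327 = 1962876797/2155799318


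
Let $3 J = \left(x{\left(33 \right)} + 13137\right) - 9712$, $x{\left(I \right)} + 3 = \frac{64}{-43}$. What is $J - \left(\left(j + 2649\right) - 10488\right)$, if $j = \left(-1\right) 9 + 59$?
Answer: $\frac{1151863}{129} \approx 8929.2$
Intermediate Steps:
$j = 50$ ($j = -9 + 59 = 50$)
$x{\left(I \right)} = - \frac{193}{43}$ ($x{\left(I \right)} = -3 + \frac{64}{-43} = -3 + 64 \left(- \frac{1}{43}\right) = -3 - \frac{64}{43} = - \frac{193}{43}$)
$J = \frac{147082}{129}$ ($J = \frac{\left(- \frac{193}{43} + 13137\right) - 9712}{3} = \frac{\frac{564698}{43} - 9712}{3} = \frac{1}{3} \cdot \frac{147082}{43} = \frac{147082}{129} \approx 1140.2$)
$J - \left(\left(j + 2649\right) - 10488\right) = \frac{147082}{129} - \left(\left(50 + 2649\right) - 10488\right) = \frac{147082}{129} - \left(2699 - 10488\right) = \frac{147082}{129} - -7789 = \frac{147082}{129} + 7789 = \frac{1151863}{129}$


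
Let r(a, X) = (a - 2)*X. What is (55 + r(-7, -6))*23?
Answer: 2507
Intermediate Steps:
r(a, X) = X*(-2 + a) (r(a, X) = (-2 + a)*X = X*(-2 + a))
(55 + r(-7, -6))*23 = (55 - 6*(-2 - 7))*23 = (55 - 6*(-9))*23 = (55 + 54)*23 = 109*23 = 2507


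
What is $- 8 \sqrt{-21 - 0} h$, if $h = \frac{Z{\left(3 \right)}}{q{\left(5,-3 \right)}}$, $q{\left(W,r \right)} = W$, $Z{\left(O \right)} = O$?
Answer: $- \frac{24 i \sqrt{21}}{5} \approx - 21.996 i$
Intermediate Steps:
$h = \frac{3}{5} \approx 0.6$
$- 8 \sqrt{-21 - 0} h = - 8 \sqrt{-21 - 0} \cdot \frac{3}{5} = - 8 \sqrt{-21 + 0} \cdot \frac{3}{5} = - 8 \sqrt{-21} \cdot \frac{3}{5} = - 8 i \sqrt{21} \cdot \frac{3}{5} = - \frac{24 i \sqrt{21}}{5}$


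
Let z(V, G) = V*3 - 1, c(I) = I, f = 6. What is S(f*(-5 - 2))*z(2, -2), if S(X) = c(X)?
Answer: -210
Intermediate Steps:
z(V, G) = -1 + 3*V (z(V, G) = 3*V - 1 = -1 + 3*V)
S(X) = X
S(f*(-5 - 2))*z(2, -2) = (6*(-5 - 2))*(-1 + 3*2) = (6*(-7))*(-1 + 6) = -42*5 = -210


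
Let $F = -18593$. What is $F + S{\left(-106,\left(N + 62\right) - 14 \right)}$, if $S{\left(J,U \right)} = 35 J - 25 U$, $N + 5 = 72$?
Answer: $-25178$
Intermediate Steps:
$N = 67$ ($N = -5 + 72 = 67$)
$S{\left(J,U \right)} = - 25 U + 35 J$
$F + S{\left(-106,\left(N + 62\right) - 14 \right)} = -18593 - \left(3710 + 25 \left(\left(67 + 62\right) - 14\right)\right) = -18593 - \left(3710 + 25 \left(129 - 14\right)\right) = -18593 - 6585 = -25178$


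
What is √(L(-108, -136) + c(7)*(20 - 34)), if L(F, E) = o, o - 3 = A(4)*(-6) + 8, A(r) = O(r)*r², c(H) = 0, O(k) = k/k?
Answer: I*√85 ≈ 9.2195*I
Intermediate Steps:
O(k) = 1
A(r) = r² (A(r) = 1*r² = r²)
o = -85 (o = 3 + (4²*(-6) + 8) = 3 + (16*(-6) + 8) = 3 + (-96 + 8) = 3 - 88 = -85)
L(F, E) = -85
√(L(-108, -136) + c(7)*(20 - 34)) = √(-85 + 0*(20 - 34)) = √(-85 + 0*(-14)) = √(-85 + 0) = √(-85) = I*√85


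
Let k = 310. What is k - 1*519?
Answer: -209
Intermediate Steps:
k - 1*519 = 310 - 1*519 = 310 - 519 = -209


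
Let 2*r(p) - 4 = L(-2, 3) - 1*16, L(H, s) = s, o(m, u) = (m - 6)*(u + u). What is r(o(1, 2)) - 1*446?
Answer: -901/2 ≈ -450.50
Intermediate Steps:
o(m, u) = 2*u*(-6 + m) (o(m, u) = (-6 + m)*(2*u) = 2*u*(-6 + m))
r(p) = -9/2 (r(p) = 2 + (3 - 1*16)/2 = 2 + (3 - 16)/2 = 2 + (½)*(-13) = 2 - 13/2 = -9/2)
r(o(1, 2)) - 1*446 = -9/2 - 1*446 = -9/2 - 446 = -901/2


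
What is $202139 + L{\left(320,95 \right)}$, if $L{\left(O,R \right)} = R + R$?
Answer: $202329$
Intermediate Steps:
$L{\left(O,R \right)} = 2 R$
$202139 + L{\left(320,95 \right)} = 202139 + 2 \cdot 95 = 202139 + 190 = 202329$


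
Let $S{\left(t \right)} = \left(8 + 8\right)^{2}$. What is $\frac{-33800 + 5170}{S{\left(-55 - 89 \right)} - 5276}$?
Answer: $\frac{2863}{502} \approx 5.7032$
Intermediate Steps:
$S{\left(t \right)} = 256$ ($S{\left(t \right)} = 16^{2} = 256$)
$\frac{-33800 + 5170}{S{\left(-55 - 89 \right)} - 5276} = \frac{-33800 + 5170}{256 - 5276} = - \frac{28630}{-5020} = \left(-28630\right) \left(- \frac{1}{5020}\right) = \frac{2863}{502}$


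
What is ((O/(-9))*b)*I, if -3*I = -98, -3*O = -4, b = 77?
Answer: -30184/81 ≈ -372.64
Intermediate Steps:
O = 4/3 (O = -1/3*(-4) = 4/3 ≈ 1.3333)
I = 98/3 (I = -1/3*(-98) = 98/3 ≈ 32.667)
((O/(-9))*b)*I = (((4/3)/(-9))*77)*(98/3) = (-1/9*4/3*77)*(98/3) = -4/27*77*(98/3) = -308/27*98/3 = -30184/81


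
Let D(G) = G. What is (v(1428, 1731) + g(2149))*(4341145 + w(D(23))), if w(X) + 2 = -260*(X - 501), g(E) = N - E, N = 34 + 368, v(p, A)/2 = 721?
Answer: -1361954015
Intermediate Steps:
v(p, A) = 1442 (v(p, A) = 2*721 = 1442)
N = 402
g(E) = 402 - E
w(X) = 130258 - 260*X (w(X) = -2 - 260*(X - 501) = -2 - 260*(-501 + X) = -2 + (130260 - 260*X) = 130258 - 260*X)
(v(1428, 1731) + g(2149))*(4341145 + w(D(23))) = (1442 + (402 - 1*2149))*(4341145 + (130258 - 260*23)) = (1442 + (402 - 2149))*(4341145 + (130258 - 5980)) = (1442 - 1747)*(4341145 + 124278) = -305*4465423 = -1361954015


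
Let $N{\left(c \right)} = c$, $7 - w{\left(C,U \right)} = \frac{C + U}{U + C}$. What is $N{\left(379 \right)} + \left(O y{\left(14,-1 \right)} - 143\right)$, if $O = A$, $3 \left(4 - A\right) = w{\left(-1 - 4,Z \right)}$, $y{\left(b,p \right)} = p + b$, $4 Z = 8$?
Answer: $262$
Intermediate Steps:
$Z = 2$ ($Z = \frac{1}{4} \cdot 8 = 2$)
$w{\left(C,U \right)} = 6$ ($w{\left(C,U \right)} = 7 - \frac{C + U}{U + C} = 7 - \frac{C + U}{C + U} = 7 - 1 = 6$)
$y{\left(b,p \right)} = b + p$
$A = 2$ ($A = 4 - 2 = 2$)
$O = 2$
$N{\left(379 \right)} + \left(O y{\left(14,-1 \right)} - 143\right) = 379 - \left(143 - 2 \left(14 - 1\right)\right) = 379 + \left(2 \cdot 13 - 143\right) = 379 + \left(26 - 143\right) = 379 - 117 = 262$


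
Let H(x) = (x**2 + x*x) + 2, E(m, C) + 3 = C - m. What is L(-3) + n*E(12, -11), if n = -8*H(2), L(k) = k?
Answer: 2077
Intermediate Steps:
E(m, C) = -3 + C - m (E(m, C) = -3 + (C - m) = -3 + C - m)
H(x) = 2 + 2*x**2 (H(x) = (x**2 + x**2) + 2 = 2*x**2 + 2 = 2 + 2*x**2)
n = -80 (n = -8*(2 + 2*2**2) = -8*(2 + 2*4) = -8*(2 + 8) = -8*10 = -80)
L(-3) + n*E(12, -11) = -3 - 80*(-3 - 11 - 1*12) = -3 - 80*(-3 - 11 - 12) = -3 - 80*(-26) = -3 + 2080 = 2077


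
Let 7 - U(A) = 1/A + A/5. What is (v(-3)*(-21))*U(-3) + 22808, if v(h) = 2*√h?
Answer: 22808 - 1666*I*√3/5 ≈ 22808.0 - 577.12*I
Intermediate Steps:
U(A) = 7 - 1/A - A/5 (U(A) = 7 - (1/A + A/5) = 7 + (-1/A - A/5) = 7 - 1/A - A/5)
(v(-3)*(-21))*U(-3) + 22808 = ((2*√(-3))*(-21))*(7 - 1/(-3) - ⅕*(-3)) + 22808 = ((2*(I*√3))*(-21))*(7 - 1*(-⅓) + ⅗) + 22808 = ((2*I*√3)*(-21))*(7 + ⅓ + ⅗) + 22808 = -42*I*√3*(119/15) + 22808 = -1666*I*√3/5 + 22808 = 22808 - 1666*I*√3/5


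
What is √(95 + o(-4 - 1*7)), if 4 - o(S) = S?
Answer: √110 ≈ 10.488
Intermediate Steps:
o(S) = 4 - S
√(95 + o(-4 - 1*7)) = √(95 + (4 - (-4 - 1*7))) = √(95 + (4 - (-4 - 7))) = √(95 + (4 - 1*(-11))) = √(95 + (4 + 11)) = √(95 + 15) = √110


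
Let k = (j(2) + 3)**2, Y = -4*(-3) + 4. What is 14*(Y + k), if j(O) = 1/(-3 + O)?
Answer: 280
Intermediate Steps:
Y = 16 (Y = 12 + 4 = 16)
k = 4 (k = (1/(-3 + 2) + 3)**2 = (1/(-1) + 3)**2 = (-1 + 3)**2 = 2**2 = 4)
14*(Y + k) = 14*(16 + 4) = 14*20 = 280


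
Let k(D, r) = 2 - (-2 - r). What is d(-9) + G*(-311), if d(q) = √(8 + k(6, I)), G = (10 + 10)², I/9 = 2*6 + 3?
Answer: -124400 + 7*√3 ≈ -1.2439e+5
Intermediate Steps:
I = 135 (I = 9*(2*6 + 3) = 9*(12 + 3) = 9*15 = 135)
k(D, r) = 4 + r (k(D, r) = 2 + (2 + r) = 4 + r)
G = 400 (G = 20² = 400)
d(q) = 7*√3 (d(q) = √(8 + (4 + 135)) = √(8 + 139) = √147 = 7*√3)
d(-9) + G*(-311) = 7*√3 + 400*(-311) = 7*√3 - 124400 = -124400 + 7*√3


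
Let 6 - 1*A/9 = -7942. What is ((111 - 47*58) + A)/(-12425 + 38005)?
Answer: 68917/25580 ≈ 2.6942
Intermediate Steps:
A = 71532 (A = 54 - 9*(-7942) = 54 + 71478 = 71532)
((111 - 47*58) + A)/(-12425 + 38005) = ((111 - 47*58) + 71532)/(-12425 + 38005) = ((111 - 2726) + 71532)/25580 = (-2615 + 71532)*(1/25580) = 68917*(1/25580) = 68917/25580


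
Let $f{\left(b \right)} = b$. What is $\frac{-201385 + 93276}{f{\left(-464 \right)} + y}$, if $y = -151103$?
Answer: $\frac{108109}{151567} \approx 0.71327$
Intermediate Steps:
$\frac{-201385 + 93276}{f{\left(-464 \right)} + y} = \frac{-201385 + 93276}{-464 - 151103} = - \frac{108109}{-151567} = \left(-108109\right) \left(- \frac{1}{151567}\right) = \frac{108109}{151567}$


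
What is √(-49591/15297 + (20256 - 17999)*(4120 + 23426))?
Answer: √14547977240568771/15297 ≈ 7884.9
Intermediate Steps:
√(-49591/15297 + (20256 - 17999)*(4120 + 23426)) = √(-49591*1/15297 + 2257*27546) = √(-49591/15297 + 62171322) = √(951034663043/15297) = √14547977240568771/15297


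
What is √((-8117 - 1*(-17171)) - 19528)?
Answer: I*√10474 ≈ 102.34*I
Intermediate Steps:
√((-8117 - 1*(-17171)) - 19528) = √((-8117 + 17171) - 19528) = √(9054 - 19528) = √(-10474) = I*√10474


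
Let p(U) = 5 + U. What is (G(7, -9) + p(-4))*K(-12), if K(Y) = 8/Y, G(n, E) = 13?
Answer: -28/3 ≈ -9.3333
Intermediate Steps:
(G(7, -9) + p(-4))*K(-12) = (13 + (5 - 4))*(8/(-12)) = (13 + 1)*(8*(-1/12)) = 14*(-2/3) = -28/3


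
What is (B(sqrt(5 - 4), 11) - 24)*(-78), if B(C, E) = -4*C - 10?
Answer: 2964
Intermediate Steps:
B(C, E) = -10 - 4*C
(B(sqrt(5 - 4), 11) - 24)*(-78) = ((-10 - 4*sqrt(5 - 4)) - 24)*(-78) = ((-10 - 4*sqrt(1)) - 24)*(-78) = ((-10 - 4*1) - 24)*(-78) = ((-10 - 4) - 24)*(-78) = (-14 - 24)*(-78) = -38*(-78) = 2964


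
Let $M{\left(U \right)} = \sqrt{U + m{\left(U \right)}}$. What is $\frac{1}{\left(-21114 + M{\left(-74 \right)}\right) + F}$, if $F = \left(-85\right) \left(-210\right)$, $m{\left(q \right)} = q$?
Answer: $- \frac{816}{2663461} - \frac{i \sqrt{37}}{5326922} \approx -0.00030637 - 1.1419 \cdot 10^{-6} i$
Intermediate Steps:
$F = 17850$
$M{\left(U \right)} = \sqrt{2} \sqrt{U}$ ($M{\left(U \right)} = \sqrt{U + U} = \sqrt{2 U} = \sqrt{2} \sqrt{U}$)
$\frac{1}{\left(-21114 + M{\left(-74 \right)}\right) + F} = \frac{1}{\left(-21114 + \sqrt{2} \sqrt{-74}\right) + 17850} = \frac{1}{\left(-21114 + \sqrt{2} i \sqrt{74}\right) + 17850} = \frac{1}{\left(-21114 + 2 i \sqrt{37}\right) + 17850} = \frac{1}{-3264 + 2 i \sqrt{37}}$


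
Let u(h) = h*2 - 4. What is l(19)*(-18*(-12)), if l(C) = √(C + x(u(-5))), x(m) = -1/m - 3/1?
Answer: 1620*√14/7 ≈ 865.93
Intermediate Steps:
u(h) = -4 + 2*h (u(h) = 2*h - 4 = -4 + 2*h)
x(m) = -3 - 1/m (x(m) = -1/m - 3*1 = -1/m - 3 = -3 - 1/m)
l(C) = √(-41/14 + C) (l(C) = √(C + (-3 - 1/(-4 + 2*(-5)))) = √(C + (-3 - 1/(-4 - 10))) = √(C + (-3 - 1/(-14))) = √(C + (-3 - 1*(-1/14))) = √(C + (-3 + 1/14)) = √(C - 41/14) = √(-41/14 + C))
l(19)*(-18*(-12)) = (√(-574 + 196*19)/14)*(-18*(-12)) = (√(-574 + 3724)/14)*216 = (√3150/14)*216 = ((15*√14)/14)*216 = (15*√14/14)*216 = 1620*√14/7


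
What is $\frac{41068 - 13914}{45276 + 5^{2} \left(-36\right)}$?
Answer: $\frac{13577}{22188} \approx 0.61191$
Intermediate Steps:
$\frac{41068 - 13914}{45276 + 5^{2} \left(-36\right)} = \frac{27154}{45276 + 25 \left(-36\right)} = \frac{27154}{45276 - 900} = \frac{27154}{44376} = 27154 \cdot \frac{1}{44376} = \frac{13577}{22188}$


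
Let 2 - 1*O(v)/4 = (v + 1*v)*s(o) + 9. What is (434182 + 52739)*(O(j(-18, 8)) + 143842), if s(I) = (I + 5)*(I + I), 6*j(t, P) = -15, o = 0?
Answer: 70026056694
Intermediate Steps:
j(t, P) = -5/2 (j(t, P) = (⅙)*(-15) = -5/2)
s(I) = 2*I*(5 + I) (s(I) = (5 + I)*(2*I) = 2*I*(5 + I))
O(v) = -28 (O(v) = 8 - 4*((v + 1*v)*(2*0*(5 + 0)) + 9) = 8 - 4*((v + v)*(2*0*5) + 9) = 8 - 4*((2*v)*0 + 9) = 8 - 4*(0 + 9) = 8 - 4*9 = 8 - 36 = -28)
(434182 + 52739)*(O(j(-18, 8)) + 143842) = (434182 + 52739)*(-28 + 143842) = 486921*143814 = 70026056694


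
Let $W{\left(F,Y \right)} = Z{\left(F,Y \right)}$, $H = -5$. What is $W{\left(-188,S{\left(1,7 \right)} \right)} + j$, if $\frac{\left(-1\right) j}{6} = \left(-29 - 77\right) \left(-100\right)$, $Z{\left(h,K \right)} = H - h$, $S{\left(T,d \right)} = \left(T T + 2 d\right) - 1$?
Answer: $-63417$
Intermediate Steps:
$S{\left(T,d \right)} = -1 + T^{2} + 2 d$ ($S{\left(T,d \right)} = \left(T^{2} + 2 d\right) - 1 = -1 + T^{2} + 2 d$)
$Z{\left(h,K \right)} = -5 - h$
$j = -63600$ ($j = - 6 \left(-29 - 77\right) \left(-100\right) = - 6 \left(\left(-106\right) \left(-100\right)\right) = \left(-6\right) 10600 = -63600$)
$W{\left(F,Y \right)} = -5 - F$
$W{\left(-188,S{\left(1,7 \right)} \right)} + j = \left(-5 - -188\right) - 63600 = \left(-5 + 188\right) - 63600 = 183 - 63600 = -63417$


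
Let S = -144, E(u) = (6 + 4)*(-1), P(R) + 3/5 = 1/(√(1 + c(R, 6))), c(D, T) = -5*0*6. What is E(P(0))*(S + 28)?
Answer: 1160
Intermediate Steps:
c(D, T) = 0 (c(D, T) = 0*6 = 0)
P(R) = ⅖ (P(R) = -⅗ + 1/(√(1 + 0)) = -⅗ + 1/(√1) = -⅗ + 1/1 = -⅗ + 1 = ⅖)
E(u) = -10 (E(u) = 10*(-1) = -10)
E(P(0))*(S + 28) = -10*(-144 + 28) = -10*(-116) = 1160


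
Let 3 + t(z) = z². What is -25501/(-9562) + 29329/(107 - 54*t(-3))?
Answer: -39272883/296422 ≈ -132.49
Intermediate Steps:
t(z) = -3 + z²
-25501/(-9562) + 29329/(107 - 54*t(-3)) = -25501/(-9562) + 29329/(107 - 54*(-3 + (-3)²)) = -25501*(-1/9562) + 29329/(107 - 54*(-3 + 9)) = 3643/1366 + 29329/(107 - 54*6) = 3643/1366 + 29329/(107 - 324) = 3643/1366 + 29329/(-217) = 3643/1366 + 29329*(-1/217) = 3643/1366 - 29329/217 = -39272883/296422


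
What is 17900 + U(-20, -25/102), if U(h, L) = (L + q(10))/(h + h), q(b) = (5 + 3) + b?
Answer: 73030189/4080 ≈ 17900.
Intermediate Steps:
q(b) = 8 + b
U(h, L) = (18 + L)/(2*h) (U(h, L) = (L + (8 + 10))/(h + h) = (L + 18)/((2*h)) = (18 + L)*(1/(2*h)) = (18 + L)/(2*h))
17900 + U(-20, -25/102) = 17900 + (½)*(18 - 25/102)/(-20) = 17900 + (½)*(-1/20)*(18 - 25*1/102) = 17900 + (½)*(-1/20)*(18 - 25/102) = 17900 + (½)*(-1/20)*(1811/102) = 17900 - 1811/4080 = 73030189/4080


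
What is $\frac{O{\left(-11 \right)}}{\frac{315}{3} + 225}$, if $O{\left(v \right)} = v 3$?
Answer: $- \frac{1}{10} \approx -0.1$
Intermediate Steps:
$O{\left(v \right)} = 3 v$
$\frac{O{\left(-11 \right)}}{\frac{315}{3} + 225} = \frac{3 \left(-11\right)}{\frac{315}{3} + 225} = \frac{1}{315 \cdot \frac{1}{3} + 225} \left(-33\right) = \frac{1}{105 + 225} \left(-33\right) = \frac{1}{330} \left(-33\right) = - \frac{1}{10}$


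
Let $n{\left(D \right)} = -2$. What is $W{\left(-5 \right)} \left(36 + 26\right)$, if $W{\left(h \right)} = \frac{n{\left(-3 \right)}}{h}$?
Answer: $\frac{124}{5} \approx 24.8$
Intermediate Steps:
$W{\left(h \right)} = - \frac{2}{h}$
$W{\left(-5 \right)} \left(36 + 26\right) = - \frac{2}{-5} \left(36 + 26\right) = \left(-2\right) \left(- \frac{1}{5}\right) 62 = \frac{2}{5} \cdot 62 = \frac{124}{5}$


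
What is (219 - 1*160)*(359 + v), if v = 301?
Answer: 38940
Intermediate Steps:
(219 - 1*160)*(359 + v) = (219 - 1*160)*(359 + 301) = (219 - 160)*660 = 59*660 = 38940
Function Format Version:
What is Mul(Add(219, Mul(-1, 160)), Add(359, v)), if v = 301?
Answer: 38940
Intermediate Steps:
Mul(Add(219, Mul(-1, 160)), Add(359, v)) = Mul(Add(219, Mul(-1, 160)), Add(359, 301)) = Mul(Add(219, -160), 660) = Mul(59, 660) = 38940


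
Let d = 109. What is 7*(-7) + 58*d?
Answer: 6273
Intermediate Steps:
7*(-7) + 58*d = 7*(-7) + 58*109 = -49 + 6322 = 6273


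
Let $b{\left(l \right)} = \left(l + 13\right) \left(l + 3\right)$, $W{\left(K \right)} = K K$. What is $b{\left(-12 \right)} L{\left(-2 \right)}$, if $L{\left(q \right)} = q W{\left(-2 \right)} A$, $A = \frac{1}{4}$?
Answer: $18$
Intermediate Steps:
$W{\left(K \right)} = K^{2}$
$A = \frac{1}{4} \approx 0.25$
$L{\left(q \right)} = q$ ($L{\left(q \right)} = q \left(-2\right)^{2} \cdot \frac{1}{4} = q 4 \cdot \frac{1}{4} = 4 q \frac{1}{4} = q$)
$b{\left(l \right)} = \left(3 + l\right) \left(13 + l\right)$ ($b{\left(l \right)} = \left(13 + l\right) \left(3 + l\right) = \left(3 + l\right) \left(13 + l\right)$)
$b{\left(-12 \right)} L{\left(-2 \right)} = \left(39 + \left(-12\right)^{2} + 16 \left(-12\right)\right) \left(-2\right) = \left(39 + 144 - 192\right) \left(-2\right) = \left(-9\right) \left(-2\right) = 18$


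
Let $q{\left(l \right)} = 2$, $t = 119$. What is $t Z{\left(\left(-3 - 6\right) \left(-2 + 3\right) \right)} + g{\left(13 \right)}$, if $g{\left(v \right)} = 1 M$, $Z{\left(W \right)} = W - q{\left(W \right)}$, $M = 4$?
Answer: $-1305$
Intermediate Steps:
$Z{\left(W \right)} = -2 + W$ ($Z{\left(W \right)} = W - 2 = -2 + W$)
$g{\left(v \right)} = 4$ ($g{\left(v \right)} = 1 \cdot 4 = 4$)
$t Z{\left(\left(-3 - 6\right) \left(-2 + 3\right) \right)} + g{\left(13 \right)} = 119 \left(-2 + \left(-3 - 6\right) \left(-2 + 3\right)\right) + 4 = 119 \left(-2 - 9\right) + 4 = 119 \left(-11\right) + 4 = -1309 + 4 = -1305$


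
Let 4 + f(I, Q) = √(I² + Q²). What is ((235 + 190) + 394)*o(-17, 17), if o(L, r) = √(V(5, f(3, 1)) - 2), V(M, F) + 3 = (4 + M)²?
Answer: 1638*√19 ≈ 7139.9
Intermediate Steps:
f(I, Q) = -4 + √(I² + Q²)
V(M, F) = -3 + (4 + M)²
o(L, r) = 2*√19 (o(L, r) = √((-3 + (4 + 5)²) - 2) = √((-3 + 9²) - 2) = √((-3 + 81) - 2) = √(78 - 2) = √76 = 2*√19)
((235 + 190) + 394)*o(-17, 17) = ((235 + 190) + 394)*(2*√19) = (425 + 394)*(2*√19) = 819*(2*√19) = 1638*√19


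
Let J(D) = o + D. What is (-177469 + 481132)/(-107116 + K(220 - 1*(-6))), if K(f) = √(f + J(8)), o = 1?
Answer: -10842388636/3824612407 - 101221*√235/3824612407 ≈ -2.8353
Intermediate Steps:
J(D) = 1 + D
K(f) = √(9 + f) (K(f) = √(f + (1 + 8)) = √(f + 9) = √(9 + f))
(-177469 + 481132)/(-107116 + K(220 - 1*(-6))) = (-177469 + 481132)/(-107116 + √(9 + (220 - 1*(-6)))) = 303663/(-107116 + √(9 + (220 + 6))) = 303663/(-107116 + √(9 + 226)) = 303663/(-107116 + √235)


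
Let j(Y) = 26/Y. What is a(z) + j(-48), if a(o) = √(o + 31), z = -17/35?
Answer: -13/24 + 2*√9345/35 ≈ 4.9823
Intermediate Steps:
z = -17/35 (z = -17*1/35 = -17/35 ≈ -0.48571)
a(o) = √(31 + o)
a(z) + j(-48) = √(31 - 17/35) + 26/(-48) = √(1068/35) + 26*(-1/48) = 2*√9345/35 - 13/24 = -13/24 + 2*√9345/35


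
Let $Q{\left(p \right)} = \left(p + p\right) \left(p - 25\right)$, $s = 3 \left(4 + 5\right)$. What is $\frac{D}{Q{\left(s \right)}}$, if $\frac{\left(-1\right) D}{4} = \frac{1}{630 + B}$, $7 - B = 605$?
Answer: $- \frac{1}{864} \approx -0.0011574$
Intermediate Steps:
$B = -598$ ($B = 7 - 605 = -598$)
$s = 27$ ($s = 3 \cdot 9 = 27$)
$D = - \frac{1}{8}$ ($D = - \frac{4}{630 - 598} = - \frac{4}{32} = \left(-4\right) \frac{1}{32} = - \frac{1}{8} \approx -0.125$)
$Q{\left(p \right)} = 2 p \left(-25 + p\right)$
$\frac{D}{Q{\left(s \right)}} = - \frac{1}{8 \cdot 2 \cdot 27 \left(-25 + 27\right)} = - \frac{1}{8 \cdot 2 \cdot 27 \cdot 2} = - \frac{1}{8 \cdot 108} = \left(- \frac{1}{8}\right) \frac{1}{108} = - \frac{1}{864}$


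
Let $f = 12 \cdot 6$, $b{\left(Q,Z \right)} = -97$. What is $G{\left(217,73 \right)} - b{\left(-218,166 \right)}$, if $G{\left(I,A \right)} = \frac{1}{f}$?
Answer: $\frac{6985}{72} \approx 97.014$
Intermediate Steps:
$f = 72$
$G{\left(I,A \right)} = \frac{1}{72}$
$G{\left(217,73 \right)} - b{\left(-218,166 \right)} = \frac{1}{72} - -97 = \frac{1}{72} + 97 = \frac{6985}{72}$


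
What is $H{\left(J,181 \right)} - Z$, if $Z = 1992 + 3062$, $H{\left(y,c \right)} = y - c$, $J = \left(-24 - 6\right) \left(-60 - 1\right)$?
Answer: $-3405$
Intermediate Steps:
$J = 1830$ ($J = \left(-30\right) \left(-61\right) = 1830$)
$Z = 5054$
$H{\left(J,181 \right)} - Z = \left(1830 - 181\right) - 5054 = 1649 - 5054 = -3405$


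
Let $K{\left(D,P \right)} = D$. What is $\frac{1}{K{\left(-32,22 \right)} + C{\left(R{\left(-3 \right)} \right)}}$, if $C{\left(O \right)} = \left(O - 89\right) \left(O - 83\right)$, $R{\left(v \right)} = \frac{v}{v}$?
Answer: $\frac{1}{7184} \approx 0.0001392$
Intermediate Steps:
$R{\left(v \right)} = 1$
$C{\left(O \right)} = \left(-89 + O\right) \left(-83 + O\right)$
$\frac{1}{K{\left(-32,22 \right)} + C{\left(R{\left(-3 \right)} \right)}} = \frac{1}{-32 + \left(7387 + 1^{2} - 172\right)} = \frac{1}{-32 + \left(7387 + 1 - 172\right)} = \frac{1}{-32 + 7216} = \frac{1}{7184}$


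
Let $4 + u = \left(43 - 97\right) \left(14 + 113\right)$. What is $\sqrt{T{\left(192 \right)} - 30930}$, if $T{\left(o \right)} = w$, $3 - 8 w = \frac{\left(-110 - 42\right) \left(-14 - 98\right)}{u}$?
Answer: $\frac{i \sqrt{5825480043770}}{13724} \approx 175.87 i$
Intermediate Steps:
$u = -6862$ ($u = -4 + \left(43 - 97\right) \left(14 + 113\right) = -4 - 6858 = -6862$)
$w = \frac{18805}{27448}$ ($w = \frac{3}{8} - \frac{\left(-110 - 42\right) \left(-14 - 98\right) \frac{1}{-6862}}{8} = \frac{3}{8} - \frac{\left(-152\right) \left(-112\right) \left(- \frac{1}{6862}\right)}{8} = \frac{3}{8} - \frac{17024 \left(- \frac{1}{6862}\right)}{8} = \frac{3}{8} - - \frac{1064}{3431} = \frac{3}{8} + \frac{1064}{3431} = \frac{18805}{27448} \approx 0.68511$)
$T{\left(o \right)} = \frac{18805}{27448}$
$\sqrt{T{\left(192 \right)} - 30930} = \sqrt{\frac{18805}{27448} - 30930} = \sqrt{- \frac{848947835}{27448}} = \frac{i \sqrt{5825480043770}}{13724}$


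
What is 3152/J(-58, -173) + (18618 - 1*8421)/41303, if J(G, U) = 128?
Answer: 79789/3208 ≈ 24.872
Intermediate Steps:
3152/J(-58, -173) + (18618 - 1*8421)/41303 = 3152/128 + (18618 - 1*8421)/41303 = 3152*(1/128) + (18618 - 8421)*(1/41303) = 197/8 + 10197*(1/41303) = 197/8 + 99/401 = 79789/3208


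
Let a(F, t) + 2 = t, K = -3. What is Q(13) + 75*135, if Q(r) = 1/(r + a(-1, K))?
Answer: 81001/8 ≈ 10125.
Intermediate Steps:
a(F, t) = -2 + t
Q(r) = 1/(-5 + r) (Q(r) = 1/(r + (-2 - 3)) = 1/(r - 5) = 1/(-5 + r))
Q(13) + 75*135 = 1/(-5 + 13) + 75*135 = 1/8 + 10125 = ⅛ + 10125 = 81001/8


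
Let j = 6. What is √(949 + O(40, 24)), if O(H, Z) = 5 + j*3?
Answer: 18*√3 ≈ 31.177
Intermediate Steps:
O(H, Z) = 23 (O(H, Z) = 5 + 6*3 = 5 + 18 = 23)
√(949 + O(40, 24)) = √(949 + 23) = √972 = 18*√3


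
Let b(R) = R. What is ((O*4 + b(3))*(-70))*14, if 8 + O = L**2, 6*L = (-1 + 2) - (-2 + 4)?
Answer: 254800/9 ≈ 28311.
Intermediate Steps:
L = -1/6 (L = ((-1 + 2) - (-2 + 4))/6 = (1 - 1*2)/6 = (1 - 2)/6 = (1/6)*(-1) = -1/6 ≈ -0.16667)
O = -287/36 (O = -8 + (-1/6)**2 = -8 + 1/36 = -287/36 ≈ -7.9722)
((O*4 + b(3))*(-70))*14 = ((-287/36*4 + 3)*(-70))*14 = ((-287/9 + 3)*(-70))*14 = -260/9*(-70)*14 = (18200/9)*14 = 254800/9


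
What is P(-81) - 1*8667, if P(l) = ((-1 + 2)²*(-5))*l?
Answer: -8262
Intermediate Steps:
P(l) = -5*l (P(l) = (1²*(-5))*l = (1*(-5))*l = -5*l)
P(-81) - 1*8667 = -5*(-81) - 1*8667 = 405 - 8667 = -8262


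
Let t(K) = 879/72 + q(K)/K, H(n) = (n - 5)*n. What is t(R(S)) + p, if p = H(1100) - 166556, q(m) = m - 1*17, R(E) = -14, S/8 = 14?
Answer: 174377015/168 ≈ 1.0380e+6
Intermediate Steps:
S = 112 (S = 8*14 = 112)
H(n) = n*(-5 + n) (H(n) = (-5 + n)*n = n*(-5 + n))
q(m) = -17 + m (q(m) = m - 17 = -17 + m)
t(K) = 293/24 + (-17 + K)/K (t(K) = 879/72 + (-17 + K)/K = 879*(1/72) + (-17 + K)/K = 293/24 + (-17 + K)/K)
p = 1037944 (p = 1100*(-5 + 1100) - 166556 = 1100*1095 - 166556 = 1204500 - 166556 = 1037944)
t(R(S)) + p = (317/24 - 17/(-14)) + 1037944 = (317/24 - 17*(-1/14)) + 1037944 = (317/24 + 17/14) + 1037944 = 2423/168 + 1037944 = 174377015/168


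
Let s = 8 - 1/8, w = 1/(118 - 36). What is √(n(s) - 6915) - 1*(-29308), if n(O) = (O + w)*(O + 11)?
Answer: 29308 + I*√727927243/328 ≈ 29308.0 + 82.256*I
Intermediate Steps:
w = 1/82 ≈ 0.012195
s = 63/8 (s = 8 - 1*⅛ = 8 - ⅛ = 63/8 ≈ 7.8750)
n(O) = (11 + O)*(1/82 + O) (n(O) = (O + 1/82)*(O + 11) = (1/82 + O)*(11 + O) = (11 + O)*(1/82 + O))
√(n(s) - 6915) - 1*(-29308) = √((11/82 + (63/8)² + (903/82)*(63/8)) - 6915) - 1*(-29308) = √((11/82 + 3969/64 + 56889/656) - 6915) + 29308 = √(390637/2624 - 6915) + 29308 = √(-17754323/2624) + 29308 = I*√727927243/328 + 29308 = 29308 + I*√727927243/328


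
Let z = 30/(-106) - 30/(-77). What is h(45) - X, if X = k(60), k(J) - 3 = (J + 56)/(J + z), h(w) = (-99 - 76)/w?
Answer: -2163206/245295 ≈ -8.8188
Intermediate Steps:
h(w) = -175/w
z = 435/4081 (z = 30*(-1/106) - 30*(-1/77) = -15/53 + 30/77 = 435/4081 ≈ 0.10659)
k(J) = 3 + (56 + J)/(435/4081 + J) (k(J) = 3 + (J + 56)/(J + 435/4081) = 3 + (56 + J)/(435/4081 + J))
X = 1209281/245295 (X = (229841 + 16324*60)/(435 + 4081*60) = (229841 + 979440)/(435 + 244860) = 1209281/245295 ≈ 4.9299)
h(45) - X = -175/45 - 1*1209281/245295 = -175*1/45 - 1209281/245295 = -35/9 - 1209281/245295 = -2163206/245295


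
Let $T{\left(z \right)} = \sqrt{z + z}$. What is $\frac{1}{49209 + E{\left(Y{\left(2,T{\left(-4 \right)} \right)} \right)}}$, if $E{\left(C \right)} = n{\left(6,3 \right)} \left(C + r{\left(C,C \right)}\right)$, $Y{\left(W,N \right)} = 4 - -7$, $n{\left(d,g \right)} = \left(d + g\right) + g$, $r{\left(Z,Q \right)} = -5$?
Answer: $\frac{1}{49281} \approx 2.0292 \cdot 10^{-5}$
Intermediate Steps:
$n{\left(d,g \right)} = d + 2 g$
$T{\left(z \right)} = \sqrt{2} \sqrt{z}$ ($T{\left(z \right)} = \sqrt{2 z} = \sqrt{2} \sqrt{z}$)
$Y{\left(W,N \right)} = 11$ ($Y{\left(W,N \right)} = 4 + 7 = 11$)
$E{\left(C \right)} = -60 + 12 C$ ($E{\left(C \right)} = \left(6 + 2 \cdot 3\right) \left(C - 5\right) = \left(6 + 6\right) \left(-5 + C\right) = 12 \left(-5 + C\right) = -60 + 12 C$)
$\frac{1}{49209 + E{\left(Y{\left(2,T{\left(-4 \right)} \right)} \right)}} = \frac{1}{49209 + \left(-60 + 12 \cdot 11\right)} = \frac{1}{49209 + \left(-60 + 132\right)} = \frac{1}{49209 + 72} = \frac{1}{49281}$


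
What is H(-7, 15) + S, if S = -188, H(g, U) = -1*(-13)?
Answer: -175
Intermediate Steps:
H(g, U) = 13
H(-7, 15) + S = 13 - 188 = -175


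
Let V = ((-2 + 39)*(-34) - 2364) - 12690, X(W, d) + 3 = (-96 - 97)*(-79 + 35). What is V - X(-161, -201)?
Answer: -24801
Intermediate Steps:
X(W, d) = 8489 (X(W, d) = -3 + (-96 - 97)*(-79 + 35) = -3 - 193*(-44) = -3 + 8492 = 8489)
V = -16312 (V = (37*(-34) - 2364) - 12690 = (-1258 - 2364) - 12690 = -3622 - 12690 = -16312)
V - X(-161, -201) = -16312 - 1*8489 = -16312 - 8489 = -24801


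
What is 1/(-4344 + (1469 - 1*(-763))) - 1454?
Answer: -3070849/2112 ≈ -1454.0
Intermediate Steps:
1/(-4344 + (1469 - 1*(-763))) - 1454 = 1/(-4344 + (1469 + 763)) - 1454 = 1/(-4344 + 2232) - 1454 = 1/(-2112) - 1454 = -1/2112 - 1454 = -3070849/2112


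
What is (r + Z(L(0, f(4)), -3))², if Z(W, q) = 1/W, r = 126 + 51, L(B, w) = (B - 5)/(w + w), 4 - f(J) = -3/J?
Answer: 3066001/100 ≈ 30660.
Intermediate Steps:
f(J) = 4 + 3/J (f(J) = 4 - (-3)/J = 4 + 3/J)
L(B, w) = (-5 + B)/(2*w) (L(B, w) = (-5 + B)/((2*w)) = (-5 + B)*(1/(2*w)) = (-5 + B)/(2*w))
r = 177
(r + Z(L(0, f(4)), -3))² = (177 + 1/((-5 + 0)/(2*(4 + 3/4))))² = (177 + 1/((½)*(-5)/(4 + 3*(¼))))² = (177 + 1/((½)*(-5)/(4 + ¾)))² = (177 + 1/((½)*(-5)/(19/4)))² = (177 + 1/((½)*(4/19)*(-5)))² = (177 + 1/(-10/19))² = (177 - 19/10)² = (1751/10)² = 3066001/100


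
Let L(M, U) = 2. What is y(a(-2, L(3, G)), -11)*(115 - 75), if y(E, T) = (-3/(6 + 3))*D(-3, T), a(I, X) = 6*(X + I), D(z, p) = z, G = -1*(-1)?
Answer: 40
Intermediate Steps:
G = 1
a(I, X) = 6*I + 6*X (a(I, X) = 6*(I + X) = 6*I + 6*X)
y(E, T) = 1 (y(E, T) = -3/(6 + 3)*(-3) = -3/9*(-3) = -3*⅑*(-3) = -⅓*(-3) = 1)
y(a(-2, L(3, G)), -11)*(115 - 75) = 1*(115 - 75) = 1*40 = 40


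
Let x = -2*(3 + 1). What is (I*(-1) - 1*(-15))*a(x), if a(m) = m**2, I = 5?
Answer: 640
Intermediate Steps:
x = -8 (x = -2*4 = -8)
(I*(-1) - 1*(-15))*a(x) = (5*(-1) - 1*(-15))*(-8)**2 = (-5 + 15)*64 = 10*64 = 640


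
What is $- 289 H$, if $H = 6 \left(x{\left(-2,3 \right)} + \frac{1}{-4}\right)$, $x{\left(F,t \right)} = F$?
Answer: $\frac{7803}{2} \approx 3901.5$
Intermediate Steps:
$H = - \frac{27}{2}$ ($H = 6 \left(-2 + \frac{1}{-4}\right) = 6 \left(-2 - \frac{1}{4}\right) = 6 \left(- \frac{9}{4}\right) = - \frac{27}{2} \approx -13.5$)
$- 289 H = \left(-289\right) \left(- \frac{27}{2}\right) = \frac{7803}{2}$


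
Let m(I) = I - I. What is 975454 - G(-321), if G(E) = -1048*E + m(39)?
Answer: 639046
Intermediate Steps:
m(I) = 0
G(E) = -1048*E (G(E) = -1048*E + 0 = -1048*E)
975454 - G(-321) = 975454 - (-1048)*(-321) = 975454 - 1*336408 = 975454 - 336408 = 639046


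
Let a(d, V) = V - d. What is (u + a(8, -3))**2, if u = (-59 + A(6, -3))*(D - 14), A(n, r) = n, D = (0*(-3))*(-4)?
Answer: 534361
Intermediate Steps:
D = 0 (D = 0*(-4) = 0)
u = 742 (u = (-59 + 6)*(0 - 14) = -53*(-14) = 742)
(u + a(8, -3))**2 = (742 + (-3 - 1*8))**2 = (742 + (-3 - 8))**2 = (742 - 11)**2 = 731**2 = 534361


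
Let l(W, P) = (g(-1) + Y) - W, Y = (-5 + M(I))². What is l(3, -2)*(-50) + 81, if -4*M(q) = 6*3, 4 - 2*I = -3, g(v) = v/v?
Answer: -8663/2 ≈ -4331.5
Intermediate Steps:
g(v) = 1
I = 7/2 (I = 2 - ½*(-3) = 2 + 3/2 = 7/2 ≈ 3.5000)
M(q) = -9/2 (M(q) = -3*3/2 = -¼*18 = -9/2)
Y = 361/4 (Y = (-5 - 9/2)² = (-19/2)² = 361/4 ≈ 90.250)
l(W, P) = 365/4 - W (l(W, P) = (1 + 361/4) - W = 365/4 - W)
l(3, -2)*(-50) + 81 = (365/4 - 1*3)*(-50) + 81 = (365/4 - 3)*(-50) + 81 = (353/4)*(-50) + 81 = -8825/2 + 81 = -8663/2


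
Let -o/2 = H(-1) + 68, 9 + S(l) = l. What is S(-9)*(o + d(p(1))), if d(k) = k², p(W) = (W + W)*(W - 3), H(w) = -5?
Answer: 1980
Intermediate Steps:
S(l) = -9 + l
o = -126 (o = -2*(-5 + 68) = -2*63 = -126)
p(W) = 2*W*(-3 + W) (p(W) = (2*W)*(-3 + W) = 2*W*(-3 + W))
S(-9)*(o + d(p(1))) = (-9 - 9)*(-126 + (2*1*(-3 + 1))²) = -18*(-126 + (2*1*(-2))²) = -18*(-126 + (-4)²) = -18*(-126 + 16) = -18*(-110) = 1980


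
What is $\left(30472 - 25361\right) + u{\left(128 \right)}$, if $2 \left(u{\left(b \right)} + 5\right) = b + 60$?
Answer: $5200$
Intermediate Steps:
$u{\left(b \right)} = 25 + \frac{b}{2}$ ($u{\left(b \right)} = -5 + \frac{b + 60}{2} = -5 + \frac{60 + b}{2} = -5 + \left(30 + \frac{b}{2}\right) = 25 + \frac{b}{2}$)
$\left(30472 - 25361\right) + u{\left(128 \right)} = \left(30472 - 25361\right) + \left(25 + \frac{1}{2} \cdot 128\right) = 5111 + \left(25 + 64\right) = 5111 + 89 = 5200$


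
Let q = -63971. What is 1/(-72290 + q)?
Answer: -1/136261 ≈ -7.3389e-6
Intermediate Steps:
1/(-72290 + q) = 1/(-72290 - 63971) = 1/(-136261) = -1/136261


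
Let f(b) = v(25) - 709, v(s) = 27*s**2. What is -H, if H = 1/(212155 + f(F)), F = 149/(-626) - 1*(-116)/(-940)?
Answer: -1/228321 ≈ -4.3798e-6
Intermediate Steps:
F = -53169/147110 (F = 149*(-1/626) + 116*(-1/940) = -149/626 - 29/235 = -53169/147110 ≈ -0.36142)
f(b) = 16166 (f(b) = 27*25**2 - 709 = 27*625 - 709 = 16875 - 709 = 16166)
H = 1/228321 (H = 1/(212155 + 16166) = 1/228321 ≈ 4.3798e-6)
-H = -1*1/228321 = -1/228321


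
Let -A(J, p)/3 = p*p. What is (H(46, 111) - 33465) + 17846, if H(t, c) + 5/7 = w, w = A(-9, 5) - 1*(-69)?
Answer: -109380/7 ≈ -15626.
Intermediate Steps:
A(J, p) = -3*p**2 (A(J, p) = -3*p*p = -3*p**2)
w = -6 (w = -3*5**2 - 1*(-69) = -3*25 + 69 = -75 + 69 = -6)
H(t, c) = -47/7 (H(t, c) = -5/7 - 6 = -47/7)
(H(46, 111) - 33465) + 17846 = (-47/7 - 33465) + 17846 = -234302/7 + 17846 = -109380/7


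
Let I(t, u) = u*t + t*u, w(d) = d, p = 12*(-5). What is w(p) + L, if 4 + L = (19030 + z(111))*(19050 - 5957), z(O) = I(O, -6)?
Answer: 231719850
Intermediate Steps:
p = -60
I(t, u) = 2*t*u (I(t, u) = t*u + t*u = 2*t*u)
z(O) = -12*O (z(O) = 2*O*(-6) = -12*O)
L = 231719910 (L = -4 + (19030 - 12*111)*(19050 - 5957) = -4 + (19030 - 1332)*13093 = -4 + 17698*13093 = -4 + 231719914 = 231719910)
w(p) + L = -60 + 231719910 = 231719850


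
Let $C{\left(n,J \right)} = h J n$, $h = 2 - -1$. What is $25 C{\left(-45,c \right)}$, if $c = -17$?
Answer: $57375$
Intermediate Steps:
$h = 3$ ($h = 2 + 1 = 3$)
$C{\left(n,J \right)} = 3 J n$
$25 C{\left(-45,c \right)} = 25 \cdot 3 \left(-17\right) \left(-45\right) = 25 \cdot 2295 = 57375$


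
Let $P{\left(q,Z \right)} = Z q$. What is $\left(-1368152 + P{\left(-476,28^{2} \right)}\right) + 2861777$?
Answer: $1120441$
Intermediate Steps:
$\left(-1368152 + P{\left(-476,28^{2} \right)}\right) + 2861777 = \left(-1368152 + 28^{2} \left(-476\right)\right) + 2861777 = \left(-1368152 + 784 \left(-476\right)\right) + 2861777 = \left(-1368152 - 373184\right) + 2861777 = -1741336 + 2861777 = 1120441$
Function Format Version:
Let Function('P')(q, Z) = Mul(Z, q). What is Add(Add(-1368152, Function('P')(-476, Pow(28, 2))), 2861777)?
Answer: 1120441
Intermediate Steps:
Add(Add(-1368152, Function('P')(-476, Pow(28, 2))), 2861777) = Add(Add(-1368152, Mul(Pow(28, 2), -476)), 2861777) = Add(Add(-1368152, Mul(784, -476)), 2861777) = Add(Add(-1368152, -373184), 2861777) = Add(-1741336, 2861777) = 1120441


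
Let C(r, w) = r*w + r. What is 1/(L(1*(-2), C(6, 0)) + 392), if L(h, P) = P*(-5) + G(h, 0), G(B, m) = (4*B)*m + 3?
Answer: 1/365 ≈ 0.0027397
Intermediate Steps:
C(r, w) = r + r*w
G(B, m) = 3 + 4*B*m (G(B, m) = 4*B*m + 3 = 3 + 4*B*m)
L(h, P) = 3 - 5*P (L(h, P) = P*(-5) + (3 + 4*h*0) = -5*P + (3 + 0) = -5*P + 3 = 3 - 5*P)
1/(L(1*(-2), C(6, 0)) + 392) = 1/((3 - 30*(1 + 0)) + 392) = 1/((3 - 30) + 392) = 1/(-27 + 392) = 1/365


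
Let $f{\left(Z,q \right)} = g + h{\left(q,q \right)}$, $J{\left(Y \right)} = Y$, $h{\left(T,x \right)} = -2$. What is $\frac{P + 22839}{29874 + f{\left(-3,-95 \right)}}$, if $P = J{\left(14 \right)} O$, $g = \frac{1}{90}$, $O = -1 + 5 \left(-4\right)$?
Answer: $\frac{2029050}{2688481} \approx 0.75472$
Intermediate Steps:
$O = -21$ ($O = -1 - 20 = -21$)
$g = \frac{1}{90} \approx 0.011111$
$f{\left(Z,q \right)} = - \frac{179}{90}$ ($f{\left(Z,q \right)} = \frac{1}{90} - 2 = - \frac{179}{90}$)
$P = -294$ ($P = 14 \left(-21\right) = -294$)
$\frac{P + 22839}{29874 + f{\left(-3,-95 \right)}} = \frac{-294 + 22839}{29874 - \frac{179}{90}} = \frac{22545}{\frac{2688481}{90}} = 22545 \cdot \frac{90}{2688481} = \frac{2029050}{2688481}$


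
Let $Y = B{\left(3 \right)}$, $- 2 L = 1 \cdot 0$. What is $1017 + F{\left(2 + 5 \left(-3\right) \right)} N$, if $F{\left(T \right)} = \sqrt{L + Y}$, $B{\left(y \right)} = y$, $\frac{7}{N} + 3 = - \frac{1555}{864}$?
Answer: $1017 - \frac{6048 \sqrt{3}}{4147} \approx 1014.5$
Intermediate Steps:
$N = - \frac{6048}{4147}$ ($N = \frac{7}{-3 - \frac{1555}{864}} = \frac{7}{- \frac{4147}{864}} = 7 \left(- \frac{864}{4147}\right) = - \frac{6048}{4147} \approx -1.4584$)
$L = 0$ ($L = - \frac{1 \cdot 0}{2} = \left(- \frac{1}{2}\right) 0 = 0$)
$Y = 3$
$F{\left(T \right)} = \sqrt{3}$ ($F{\left(T \right)} = \sqrt{0 + 3} = \sqrt{3}$)
$1017 + F{\left(2 + 5 \left(-3\right) \right)} N = 1017 + \sqrt{3} \left(- \frac{6048}{4147}\right) = 1017 - \frac{6048 \sqrt{3}}{4147}$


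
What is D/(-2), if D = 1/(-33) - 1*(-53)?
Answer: -874/33 ≈ -26.485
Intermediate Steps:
D = 1748/33 (D = -1/33 + 53 = 1748/33 ≈ 52.970)
D/(-2) = (1748/33)/(-2) = (1748/33)*(-½) = -874/33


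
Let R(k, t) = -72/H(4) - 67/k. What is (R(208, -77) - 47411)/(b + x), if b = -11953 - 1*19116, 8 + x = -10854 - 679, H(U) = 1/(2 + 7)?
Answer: 9996339/8862880 ≈ 1.1279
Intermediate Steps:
H(U) = ⅑ (H(U) = 1/9 = ⅑)
R(k, t) = -648 - 67/k (R(k, t) = -72/⅑ - 67/k = -72*9 - 67/k = -648 - 67/k)
x = -11541 (x = -8 + (-10854 - 679) = -8 - 11533 = -11541)
b = -31069 (b = -11953 - 19116 = -31069)
(R(208, -77) - 47411)/(b + x) = ((-648 - 67/208) - 47411)/(-31069 - 11541) = ((-648 - 67*1/208) - 47411)/(-42610) = ((-648 - 67/208) - 47411)*(-1/42610) = (-134851/208 - 47411)*(-1/42610) = -9996339/208*(-1/42610) = 9996339/8862880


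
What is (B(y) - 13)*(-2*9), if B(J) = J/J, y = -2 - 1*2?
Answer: 216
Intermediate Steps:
y = -4 (y = -2 - 2 = -4)
B(J) = 1
(B(y) - 13)*(-2*9) = (1 - 13)*(-2*9) = -12*(-18) = 216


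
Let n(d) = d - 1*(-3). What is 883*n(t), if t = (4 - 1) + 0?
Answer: 5298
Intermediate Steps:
t = 3 (t = 3 + 0 = 3)
n(d) = 3 + d (n(d) = d + 3 = 3 + d)
883*n(t) = 883*(3 + 3) = 883*6 = 5298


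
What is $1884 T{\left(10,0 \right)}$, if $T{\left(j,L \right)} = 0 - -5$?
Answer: $9420$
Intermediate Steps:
$T{\left(j,L \right)} = 5$ ($T{\left(j,L \right)} = 0 + 5 = 5$)
$1884 T{\left(10,0 \right)} = 1884 \cdot 5 = 9420$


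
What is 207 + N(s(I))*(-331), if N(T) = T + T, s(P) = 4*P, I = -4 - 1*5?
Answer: 24039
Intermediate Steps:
I = -9 (I = -4 - 5 = -9)
N(T) = 2*T
207 + N(s(I))*(-331) = 207 + (2*(4*(-9)))*(-331) = 207 + (2*(-36))*(-331) = 207 - 72*(-331) = 207 + 23832 = 24039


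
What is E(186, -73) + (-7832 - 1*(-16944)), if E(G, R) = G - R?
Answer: 9371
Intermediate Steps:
E(186, -73) + (-7832 - 1*(-16944)) = (186 - 1*(-73)) + (-7832 - 1*(-16944)) = (186 + 73) + (-7832 + 16944) = 259 + 9112 = 9371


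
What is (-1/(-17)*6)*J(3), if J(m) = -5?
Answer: -30/17 ≈ -1.7647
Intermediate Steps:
(-1/(-17)*6)*J(3) = (-1/(-17)*6)*(-5) = (-1*(-1/17)*6)*(-5) = ((1/17)*6)*(-5) = (6/17)*(-5) = -30/17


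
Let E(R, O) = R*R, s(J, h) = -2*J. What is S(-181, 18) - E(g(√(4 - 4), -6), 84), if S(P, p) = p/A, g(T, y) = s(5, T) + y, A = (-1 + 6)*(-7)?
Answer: -8978/35 ≈ -256.51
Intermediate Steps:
A = -35 (A = 5*(-7) = -35)
g(T, y) = -10 + y (g(T, y) = -2*5 + y = -10 + y)
S(P, p) = -p/35 (S(P, p) = p/(-35) = p*(-1/35) = -p/35)
E(R, O) = R²
S(-181, 18) - E(g(√(4 - 4), -6), 84) = -1/35*18 - (-10 - 6)² = -18/35 - 1*(-16)² = -18/35 - 1*256 = -18/35 - 256 = -8978/35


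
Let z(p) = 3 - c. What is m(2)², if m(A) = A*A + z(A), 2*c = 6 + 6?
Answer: 1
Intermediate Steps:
c = 6 (c = (6 + 6)/2 = (½)*12 = 6)
z(p) = -3 (z(p) = 3 - 1*6 = 3 - 6 = -3)
m(A) = -3 + A² (m(A) = A*A - 3 = A² - 3 = -3 + A²)
m(2)² = (-3 + 2²)² = (-3 + 4)² = 1² = 1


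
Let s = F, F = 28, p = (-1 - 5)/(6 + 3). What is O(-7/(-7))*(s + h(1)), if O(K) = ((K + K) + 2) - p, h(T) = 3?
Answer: 434/3 ≈ 144.67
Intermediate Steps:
p = -2/3 (p = -6/9 = -6*1/9 = -2/3 ≈ -0.66667)
O(K) = 8/3 + 2*K (O(K) = ((K + K) + 2) - 1*(-2/3) = (2*K + 2) + 2/3 = (2 + 2*K) + 2/3 = 8/3 + 2*K)
s = 28
O(-7/(-7))*(s + h(1)) = (8/3 + 2*(-7/(-7)))*(28 + 3) = (8/3 + 2*(-7*(-1/7)))*31 = (8/3 + 2*1)*31 = (8/3 + 2)*31 = (14/3)*31 = 434/3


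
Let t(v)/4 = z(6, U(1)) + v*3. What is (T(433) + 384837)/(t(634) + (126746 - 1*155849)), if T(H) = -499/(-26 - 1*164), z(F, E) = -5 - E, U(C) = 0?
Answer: -73119529/4087850 ≈ -17.887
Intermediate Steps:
t(v) = -20 + 12*v (t(v) = 4*((-5 - 1*0) + v*3) = 4*((-5 + 0) + 3*v) = 4*(-5 + 3*v) = -20 + 12*v)
T(H) = 499/190 (T(H) = -499/(-26 - 164) = -499/(-190) = -499*(-1/190) = 499/190)
(T(433) + 384837)/(t(634) + (126746 - 1*155849)) = (499/190 + 384837)/((-20 + 12*634) + (126746 - 1*155849)) = 73119529/(190*((-20 + 7608) + (126746 - 155849))) = 73119529/(190*(7588 - 29103)) = (73119529/190)/(-21515) = (73119529/190)*(-1/21515) = -73119529/4087850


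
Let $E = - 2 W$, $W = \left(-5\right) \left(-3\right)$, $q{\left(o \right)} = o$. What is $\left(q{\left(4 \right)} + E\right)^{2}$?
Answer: $676$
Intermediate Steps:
$W = 15$
$E = -30$ ($E = \left(-2\right) 15 = -30$)
$\left(q{\left(4 \right)} + E\right)^{2} = \left(4 - 30\right)^{2} = \left(-26\right)^{2} = 676$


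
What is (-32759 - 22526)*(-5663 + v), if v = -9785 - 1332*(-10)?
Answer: 117646480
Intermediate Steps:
v = 3535 (v = -9785 - 1*(-13320) = -9785 + 13320 = 3535)
(-32759 - 22526)*(-5663 + v) = (-32759 - 22526)*(-5663 + 3535) = -55285*(-2128) = 117646480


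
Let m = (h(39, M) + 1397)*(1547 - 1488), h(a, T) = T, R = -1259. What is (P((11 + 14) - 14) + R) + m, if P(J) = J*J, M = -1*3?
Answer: 81108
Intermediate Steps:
M = -3
P(J) = J²
m = 82246 (m = (-3 + 1397)*(1547 - 1488) = 1394*59 = 82246)
(P((11 + 14) - 14) + R) + m = (((11 + 14) - 14)² - 1259) + 82246 = ((25 - 14)² - 1259) + 82246 = (11² - 1259) + 82246 = (121 - 1259) + 82246 = -1138 + 82246 = 81108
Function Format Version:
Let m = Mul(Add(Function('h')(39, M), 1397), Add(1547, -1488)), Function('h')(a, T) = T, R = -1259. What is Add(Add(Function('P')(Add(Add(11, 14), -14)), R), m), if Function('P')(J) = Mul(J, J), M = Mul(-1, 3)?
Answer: 81108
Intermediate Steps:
M = -3
Function('P')(J) = Pow(J, 2)
m = 82246 (m = Mul(Add(-3, 1397), Add(1547, -1488)) = Mul(1394, 59) = 82246)
Add(Add(Function('P')(Add(Add(11, 14), -14)), R), m) = Add(Add(Pow(Add(Add(11, 14), -14), 2), -1259), 82246) = Add(Add(Pow(Add(25, -14), 2), -1259), 82246) = Add(Add(Pow(11, 2), -1259), 82246) = Add(Add(121, -1259), 82246) = Add(-1138, 82246) = 81108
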